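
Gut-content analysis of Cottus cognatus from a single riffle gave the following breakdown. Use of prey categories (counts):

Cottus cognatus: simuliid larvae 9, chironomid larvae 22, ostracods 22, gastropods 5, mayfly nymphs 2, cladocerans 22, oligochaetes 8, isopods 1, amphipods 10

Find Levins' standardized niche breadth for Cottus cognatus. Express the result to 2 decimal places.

Proportions for Cottus cognatus (n=101): 9/101=0.0891, 22/101=0.2178, 22/101=0.2178, 5/101=0.0495, 2/101=0.0198, 22/101=0.2178, 8/101=0.0792, 1/101=0.0099, 10/101=0.0990
Σpᵢ² = 0.0891² + 0.2178² + 0.2178² + 0.0495² + 0.0198² + 0.2178² + 0.0792² + 0.0099² + 0.0990² = 0.007939 + 0.047437 + 0.047437 + 0.002450 + 0.000392 + 0.047437 + 0.006273 + 0.000098 + 0.009801 = 0.169264
B = 1 / 0.169264 = 5.9079
Bₛ = (B − 1)/(n − 1) = (5.9079 − 1)/(9 − 1) = 4.9079/8 = 0.6135

0.61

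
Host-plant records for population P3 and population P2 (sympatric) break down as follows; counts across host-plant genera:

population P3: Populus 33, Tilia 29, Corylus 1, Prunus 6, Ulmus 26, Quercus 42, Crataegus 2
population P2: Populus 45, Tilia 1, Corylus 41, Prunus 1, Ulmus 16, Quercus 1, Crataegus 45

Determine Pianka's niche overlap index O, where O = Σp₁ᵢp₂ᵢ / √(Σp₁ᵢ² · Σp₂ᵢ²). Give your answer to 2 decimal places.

Proportions for population P3 (n=139): 33/139=0.2374, 29/139=0.2086, 1/139=0.0072, 6/139=0.0432, 26/139=0.1871, 42/139=0.3022, 2/139=0.0144
Proportions for population P2 (n=150): 45/150=0.3000, 1/150=0.0067, 41/150=0.2733, 1/150=0.0067, 16/150=0.1067, 1/150=0.0067, 45/150=0.3000
Σ p₁ᵢp₂ᵢ = 0.071220 + 0.001398 + 0.001968 + 0.000289 + 0.019964 + 0.002025 + 0.004320 = 0.101184
Σp_1ᵢ² = 0.2374² + 0.2086² + 0.0072² + 0.0432² + 0.1871² + 0.3022² + 0.0144² = 0.056359 + 0.043514 + 0.000052 + 0.001866 + 0.035006 + 0.091325 + 0.000207 = 0.228329
Σp_2ᵢ² = 0.3000² + 0.0067² + 0.2733² + 0.0067² + 0.1067² + 0.0067² + 0.3000² = 0.090000 + 0.000045 + 0.074693 + 0.000045 + 0.011385 + 0.000045 + 0.090000 = 0.266213
O = 0.101184 / √(0.228329 × 0.266213) = 0.101184 / 0.2465444 = 0.4104

0.41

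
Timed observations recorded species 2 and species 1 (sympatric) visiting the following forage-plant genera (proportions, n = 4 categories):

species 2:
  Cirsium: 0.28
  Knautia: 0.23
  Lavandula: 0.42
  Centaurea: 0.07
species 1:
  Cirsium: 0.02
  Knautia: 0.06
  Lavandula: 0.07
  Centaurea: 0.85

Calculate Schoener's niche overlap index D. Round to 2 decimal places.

0.22

Σ|p₁ᵢ − p₂ᵢ| = 0.26 + 0.17 + 0.35 + 0.78 = 1.56
D = 1 − ½ × 1.56 = 1 − 0.780 = 0.2200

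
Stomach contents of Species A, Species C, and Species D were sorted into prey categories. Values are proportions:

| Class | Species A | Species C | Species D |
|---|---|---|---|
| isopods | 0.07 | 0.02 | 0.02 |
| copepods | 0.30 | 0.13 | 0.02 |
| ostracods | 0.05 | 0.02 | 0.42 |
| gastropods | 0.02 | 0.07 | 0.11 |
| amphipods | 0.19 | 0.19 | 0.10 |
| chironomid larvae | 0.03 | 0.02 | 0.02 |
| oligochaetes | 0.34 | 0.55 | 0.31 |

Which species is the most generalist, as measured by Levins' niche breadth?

Species A

Σp_Aᵢ² = 0.07² + 0.30² + 0.05² + 0.02² + 0.19² + 0.03² + 0.34² = 0.0049 + 0.0900 + 0.0025 + 0.0004 + 0.0361 + 0.0009 + 0.1156 = 0.2504
B_A = 1 / 0.2504 = 3.9936
Σp_Cᵢ² = 0.02² + 0.13² + 0.02² + 0.07² + 0.19² + 0.02² + 0.55² = 0.0004 + 0.0169 + 0.0004 + 0.0049 + 0.0361 + 0.0004 + 0.3025 = 0.3616
B_C = 1 / 0.3616 = 2.7655
Σp_Dᵢ² = 0.02² + 0.02² + 0.42² + 0.11² + 0.10² + 0.02² + 0.31² = 0.0004 + 0.0004 + 0.1764 + 0.0121 + 0.0100 + 0.0004 + 0.0961 = 0.2958
B_D = 1 / 0.2958 = 3.3807
Highest B → broadest niche (most generalist): Species A (B = 3.99).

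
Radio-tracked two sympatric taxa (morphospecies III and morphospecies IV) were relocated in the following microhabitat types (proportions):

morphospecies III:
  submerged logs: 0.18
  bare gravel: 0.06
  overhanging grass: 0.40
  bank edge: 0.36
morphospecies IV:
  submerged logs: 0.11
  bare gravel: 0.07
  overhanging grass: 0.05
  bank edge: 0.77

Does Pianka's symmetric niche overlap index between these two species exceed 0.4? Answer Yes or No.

Yes

Σ p₁ᵢp₂ᵢ = 0.0198 + 0.0042 + 0.0200 + 0.2772 = 0.3212
Σp_1ᵢ² = 0.18² + 0.06² + 0.40² + 0.36² = 0.0324 + 0.0036 + 0.1600 + 0.1296 = 0.3256
Σp_2ᵢ² = 0.11² + 0.07² + 0.05² + 0.77² = 0.0121 + 0.0049 + 0.0025 + 0.5929 = 0.6124
O = 0.3212 / √(0.3256 × 0.6124) = 0.3212 / 0.44654 = 0.7193
O = 0.7193 > 0.4 → Yes.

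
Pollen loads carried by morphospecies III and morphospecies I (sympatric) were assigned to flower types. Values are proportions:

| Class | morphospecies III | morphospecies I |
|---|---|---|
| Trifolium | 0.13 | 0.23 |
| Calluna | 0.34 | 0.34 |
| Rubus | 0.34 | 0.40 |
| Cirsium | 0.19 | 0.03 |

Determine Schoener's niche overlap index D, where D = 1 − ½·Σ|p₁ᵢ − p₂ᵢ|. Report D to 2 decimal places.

0.84

Σ|p₁ᵢ − p₂ᵢ| = 0.10 + 0.00 + 0.06 + 0.16 = 0.32
D = 1 − ½ × 0.32 = 1 − 0.160 = 0.8400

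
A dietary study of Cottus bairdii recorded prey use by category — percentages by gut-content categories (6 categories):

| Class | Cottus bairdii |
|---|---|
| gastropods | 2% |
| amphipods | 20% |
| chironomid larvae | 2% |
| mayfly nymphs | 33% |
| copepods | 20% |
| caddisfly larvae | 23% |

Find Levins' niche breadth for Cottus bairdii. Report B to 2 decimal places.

Convert percentages to proportions (divide by 100).
Σpᵢ² = 0.02² + 0.20² + 0.02² + 0.33² + 0.20² + 0.23² = 0.0004 + 0.0400 + 0.0004 + 0.1089 + 0.0400 + 0.0529 = 0.2426
B = 1 / 0.2426 = 4.1220

4.12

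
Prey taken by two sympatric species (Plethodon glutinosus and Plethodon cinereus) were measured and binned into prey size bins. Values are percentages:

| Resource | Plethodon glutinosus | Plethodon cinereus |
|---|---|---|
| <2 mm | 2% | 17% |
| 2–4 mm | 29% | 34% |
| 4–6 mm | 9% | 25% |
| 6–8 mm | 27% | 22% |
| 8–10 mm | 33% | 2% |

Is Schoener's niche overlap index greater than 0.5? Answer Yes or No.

Yes

Convert percentages to proportions (divide by 100).
Σ|p₁ᵢ − p₂ᵢ| = 0.15 + 0.05 + 0.16 + 0.05 + 0.31 = 0.72
D = 1 − ½ × 0.72 = 1 − 0.360 = 0.6400
D = 0.6400 > 0.5 → Yes.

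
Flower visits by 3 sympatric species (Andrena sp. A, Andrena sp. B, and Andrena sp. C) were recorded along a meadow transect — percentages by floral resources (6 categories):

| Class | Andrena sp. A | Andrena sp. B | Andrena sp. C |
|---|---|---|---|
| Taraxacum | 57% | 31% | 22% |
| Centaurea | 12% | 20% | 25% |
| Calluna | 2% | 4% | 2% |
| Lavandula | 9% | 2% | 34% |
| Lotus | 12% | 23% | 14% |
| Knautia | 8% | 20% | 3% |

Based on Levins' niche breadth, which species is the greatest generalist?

Andrena sp. B

Convert percentages to proportions (divide by 100).
Σp_Aᵢ² = 0.57² + 0.12² + 0.02² + 0.09² + 0.12² + 0.08² = 0.3249 + 0.0144 + 0.0004 + 0.0081 + 0.0144 + 0.0064 = 0.3686
B_A = 1 / 0.3686 = 2.7130
Σp_Bᵢ² = 0.31² + 0.20² + 0.04² + 0.02² + 0.23² + 0.20² = 0.0961 + 0.0400 + 0.0016 + 0.0004 + 0.0529 + 0.0400 = 0.2310
B_B = 1 / 0.2310 = 4.3290
Σp_Cᵢ² = 0.22² + 0.25² + 0.02² + 0.34² + 0.14² + 0.03² = 0.0484 + 0.0625 + 0.0004 + 0.1156 + 0.0196 + 0.0009 = 0.2474
B_C = 1 / 0.2474 = 4.0420
Highest B → broadest niche (most generalist): Andrena sp. B (B = 4.33).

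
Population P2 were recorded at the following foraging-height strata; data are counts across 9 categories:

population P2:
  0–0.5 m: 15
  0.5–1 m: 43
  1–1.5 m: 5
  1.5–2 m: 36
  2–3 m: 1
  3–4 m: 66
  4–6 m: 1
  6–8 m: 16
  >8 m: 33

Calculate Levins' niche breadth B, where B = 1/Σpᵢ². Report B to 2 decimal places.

5.13

Proportions for population P2 (n=216): 15/216=0.0694, 43/216=0.1991, 5/216=0.0231, 36/216=0.1667, 1/216=0.0046, 66/216=0.3056, 1/216=0.0046, 16/216=0.0741, 33/216=0.1528
Σpᵢ² = 0.0694² + 0.1991² + 0.0231² + 0.1667² + 0.0046² + 0.3056² + 0.0046² + 0.0741² + 0.1528² = 0.004816 + 0.039641 + 0.000534 + 0.027789 + 0.000021 + 0.093391 + 0.000021 + 0.005491 + 0.023348 = 0.195052
B = 1 / 0.195052 = 5.1268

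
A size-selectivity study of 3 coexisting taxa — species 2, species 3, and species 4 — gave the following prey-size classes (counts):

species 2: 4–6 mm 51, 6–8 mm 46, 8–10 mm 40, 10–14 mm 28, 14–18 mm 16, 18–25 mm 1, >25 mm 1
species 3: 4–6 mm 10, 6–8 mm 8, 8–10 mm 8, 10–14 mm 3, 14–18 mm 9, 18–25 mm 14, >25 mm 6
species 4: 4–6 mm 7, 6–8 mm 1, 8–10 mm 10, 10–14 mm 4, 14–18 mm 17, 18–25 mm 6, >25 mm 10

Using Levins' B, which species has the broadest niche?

Proportions for species 2 (n=183): 51/183=0.2787, 46/183=0.2514, 40/183=0.2186, 28/183=0.1530, 16/183=0.0874, 1/183=0.0055, 1/183=0.0055
Proportions for species 3 (n=58): 10/58=0.1724, 8/58=0.1379, 8/58=0.1379, 3/58=0.0517, 9/58=0.1552, 14/58=0.2414, 6/58=0.1034
Proportions for species 4 (n=55): 7/55=0.1273, 1/55=0.0182, 10/55=0.1818, 4/55=0.0727, 17/55=0.3091, 6/55=0.1091, 10/55=0.1818
Σp_2ᵢ² = 0.2787² + 0.2514² + 0.2186² + 0.1530² + 0.0874² + 0.0055² + 0.0055² = 0.077674 + 0.063202 + 0.047786 + 0.023409 + 0.007639 + 0.000030 + 0.000030 = 0.219770
B_2 = 1 / 0.219770 = 4.5502
Σp_3ᵢ² = 0.1724² + 0.1379² + 0.1379² + 0.0517² + 0.1552² + 0.2414² + 0.1034² = 0.029722 + 0.019016 + 0.019016 + 0.002673 + 0.024087 + 0.058274 + 0.010692 = 0.163480
B_3 = 1 / 0.163480 = 6.1170
Σp_4ᵢ² = 0.1273² + 0.0182² + 0.1818² + 0.0727² + 0.3091² + 0.1091² + 0.1818² = 0.016205 + 0.000331 + 0.033051 + 0.005285 + 0.095543 + 0.011903 + 0.033051 = 0.195369
B_4 = 1 / 0.195369 = 5.1185
Highest B → broadest niche (most generalist): species 3 (B = 6.12).

species 3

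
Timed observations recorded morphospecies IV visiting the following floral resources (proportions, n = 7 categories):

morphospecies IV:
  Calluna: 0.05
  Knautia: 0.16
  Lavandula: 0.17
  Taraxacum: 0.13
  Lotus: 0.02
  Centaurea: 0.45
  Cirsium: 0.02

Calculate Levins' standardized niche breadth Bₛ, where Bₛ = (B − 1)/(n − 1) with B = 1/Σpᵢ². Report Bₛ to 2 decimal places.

Σpᵢ² = 0.05² + 0.16² + 0.17² + 0.13² + 0.02² + 0.45² + 0.02² = 0.0025 + 0.0256 + 0.0289 + 0.0169 + 0.0004 + 0.2025 + 0.0004 = 0.2772
B = 1 / 0.2772 = 3.6075
Bₛ = (B − 1)/(n − 1) = (3.6075 − 1)/(7 − 1) = 2.6075/6 = 0.4346

0.43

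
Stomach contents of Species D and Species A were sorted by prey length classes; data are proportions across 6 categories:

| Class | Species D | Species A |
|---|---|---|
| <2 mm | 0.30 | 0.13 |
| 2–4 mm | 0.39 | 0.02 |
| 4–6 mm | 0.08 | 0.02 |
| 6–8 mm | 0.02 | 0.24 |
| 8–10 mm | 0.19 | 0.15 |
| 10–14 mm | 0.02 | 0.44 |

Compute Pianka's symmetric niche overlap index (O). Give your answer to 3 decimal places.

0.314

Σ p₁ᵢp₂ᵢ = 0.0390 + 0.0078 + 0.0016 + 0.0048 + 0.0285 + 0.0088 = 0.0905
Σp_1ᵢ² = 0.30² + 0.39² + 0.08² + 0.02² + 0.19² + 0.02² = 0.0900 + 0.1521 + 0.0064 + 0.0004 + 0.0361 + 0.0004 = 0.2854
Σp_2ᵢ² = 0.13² + 0.02² + 0.02² + 0.24² + 0.15² + 0.44² = 0.0169 + 0.0004 + 0.0004 + 0.0576 + 0.0225 + 0.1936 = 0.2914
O = 0.0905 / √(0.2854 × 0.2914) = 0.0905 / 0.288384 = 0.31382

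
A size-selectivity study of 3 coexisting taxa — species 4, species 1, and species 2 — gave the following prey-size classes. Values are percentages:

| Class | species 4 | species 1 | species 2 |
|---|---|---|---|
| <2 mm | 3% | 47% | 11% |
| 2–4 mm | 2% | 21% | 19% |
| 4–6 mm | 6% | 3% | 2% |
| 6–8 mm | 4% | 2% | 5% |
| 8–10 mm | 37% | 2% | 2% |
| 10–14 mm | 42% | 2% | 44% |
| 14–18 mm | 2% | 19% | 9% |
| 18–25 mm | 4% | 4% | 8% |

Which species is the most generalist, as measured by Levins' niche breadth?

species 2

Convert percentages to proportions (divide by 100).
Σp_4ᵢ² = 0.03² + 0.02² + 0.06² + 0.04² + 0.37² + 0.42² + 0.02² + 0.04² = 0.0009 + 0.0004 + 0.0036 + 0.0016 + 0.1369 + 0.1764 + 0.0004 + 0.0016 = 0.3218
B_4 = 1 / 0.3218 = 3.1075
Σp_1ᵢ² = 0.47² + 0.21² + 0.03² + 0.02² + 0.02² + 0.02² + 0.19² + 0.04² = 0.2209 + 0.0441 + 0.0009 + 0.0004 + 0.0004 + 0.0004 + 0.0361 + 0.0016 = 0.3048
B_1 = 1 / 0.3048 = 3.2808
Σp_2ᵢ² = 0.11² + 0.19² + 0.02² + 0.05² + 0.02² + 0.44² + 0.09² + 0.08² = 0.0121 + 0.0361 + 0.0004 + 0.0025 + 0.0004 + 0.1936 + 0.0081 + 0.0064 = 0.2596
B_2 = 1 / 0.2596 = 3.8521
Highest B → broadest niche (most generalist): species 2 (B = 3.85).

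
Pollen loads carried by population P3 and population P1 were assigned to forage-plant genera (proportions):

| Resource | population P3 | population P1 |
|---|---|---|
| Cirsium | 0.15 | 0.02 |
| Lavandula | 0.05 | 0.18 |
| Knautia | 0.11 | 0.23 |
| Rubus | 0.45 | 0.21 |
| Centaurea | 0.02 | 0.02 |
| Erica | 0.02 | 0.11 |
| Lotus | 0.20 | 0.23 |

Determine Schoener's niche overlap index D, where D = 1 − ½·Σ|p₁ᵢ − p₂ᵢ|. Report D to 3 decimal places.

0.630

Σ|p₁ᵢ − p₂ᵢ| = 0.13 + 0.13 + 0.12 + 0.24 + 0.00 + 0.09 + 0.03 = 0.74
D = 1 − ½ × 0.74 = 1 − 0.370 = 0.63000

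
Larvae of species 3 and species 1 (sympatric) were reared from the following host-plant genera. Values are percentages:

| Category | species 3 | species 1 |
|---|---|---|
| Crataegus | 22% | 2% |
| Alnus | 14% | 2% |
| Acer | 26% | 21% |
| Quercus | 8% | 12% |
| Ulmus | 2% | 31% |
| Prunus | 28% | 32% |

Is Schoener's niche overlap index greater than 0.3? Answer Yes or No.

Yes

Convert percentages to proportions (divide by 100).
Σ|p₁ᵢ − p₂ᵢ| = 0.20 + 0.12 + 0.05 + 0.04 + 0.29 + 0.04 = 0.74
D = 1 − ½ × 0.74 = 1 − 0.370 = 0.6300
D = 0.6300 > 0.3 → Yes.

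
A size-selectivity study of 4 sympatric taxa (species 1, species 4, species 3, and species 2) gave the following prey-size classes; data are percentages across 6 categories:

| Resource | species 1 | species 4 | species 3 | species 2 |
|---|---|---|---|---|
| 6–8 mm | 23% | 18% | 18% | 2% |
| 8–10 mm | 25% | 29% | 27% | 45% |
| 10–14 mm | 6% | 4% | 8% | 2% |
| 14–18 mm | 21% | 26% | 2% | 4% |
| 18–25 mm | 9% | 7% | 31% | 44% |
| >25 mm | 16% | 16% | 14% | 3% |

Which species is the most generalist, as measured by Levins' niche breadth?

species 1

Convert percentages to proportions (divide by 100).
Σp_1ᵢ² = 0.23² + 0.25² + 0.06² + 0.21² + 0.09² + 0.16² = 0.0529 + 0.0625 + 0.0036 + 0.0441 + 0.0081 + 0.0256 = 0.1968
B_1 = 1 / 0.1968 = 5.0813
Σp_4ᵢ² = 0.18² + 0.29² + 0.04² + 0.26² + 0.07² + 0.16² = 0.0324 + 0.0841 + 0.0016 + 0.0676 + 0.0049 + 0.0256 = 0.2162
B_4 = 1 / 0.2162 = 4.6253
Σp_3ᵢ² = 0.18² + 0.27² + 0.08² + 0.02² + 0.31² + 0.14² = 0.0324 + 0.0729 + 0.0064 + 0.0004 + 0.0961 + 0.0196 = 0.2278
B_3 = 1 / 0.2278 = 4.3898
Σp_2ᵢ² = 0.02² + 0.45² + 0.02² + 0.04² + 0.44² + 0.03² = 0.0004 + 0.2025 + 0.0004 + 0.0016 + 0.1936 + 0.0009 = 0.3994
B_2 = 1 / 0.3994 = 2.5038
Highest B → broadest niche (most generalist): species 1 (B = 5.08).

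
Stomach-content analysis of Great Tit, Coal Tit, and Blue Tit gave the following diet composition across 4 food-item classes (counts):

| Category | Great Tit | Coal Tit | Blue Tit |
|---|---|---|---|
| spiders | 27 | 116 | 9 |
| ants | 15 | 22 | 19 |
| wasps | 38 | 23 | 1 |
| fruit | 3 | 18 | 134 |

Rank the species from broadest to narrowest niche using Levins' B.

Proportions for Great Tit (n=83): 27/83=0.3253, 15/83=0.1807, 38/83=0.4578, 3/83=0.0361
Proportions for Coal Tit (n=179): 116/179=0.6480, 22/179=0.1229, 23/179=0.1285, 18/179=0.1006
Proportions for Blue Tit (n=163): 9/163=0.0552, 19/163=0.1166, 1/163=0.0061, 134/163=0.8221
Σp_Greaᵢ² = 0.3253² + 0.1807² + 0.4578² + 0.0361² = 0.105820 + 0.032652 + 0.209581 + 0.001303 = 0.349356
B_Grea = 1 / 0.349356 = 2.8624
Σp_Coalᵢ² = 0.6480² + 0.1229² + 0.1285² + 0.1006² = 0.419904 + 0.015104 + 0.016512 + 0.010120 = 0.461640
B_Coal = 1 / 0.461640 = 2.1662
Σp_Blueᵢ² = 0.0552² + 0.1166² + 0.0061² + 0.8221² = 0.003047 + 0.013596 + 0.000037 + 0.675848 = 0.692528
B_Blue = 1 / 0.692528 = 1.4440
Ranking by B (broadest → narrowest): Great Tit (2.86) > Coal Tit (2.17) > Blue Tit (1.44)

Great Tit > Coal Tit > Blue Tit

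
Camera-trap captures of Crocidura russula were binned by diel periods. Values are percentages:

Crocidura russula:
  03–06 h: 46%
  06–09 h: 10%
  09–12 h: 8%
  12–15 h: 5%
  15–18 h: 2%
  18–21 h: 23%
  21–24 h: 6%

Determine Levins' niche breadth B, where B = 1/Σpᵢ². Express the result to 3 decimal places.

Convert percentages to proportions (divide by 100).
Σpᵢ² = 0.46² + 0.10² + 0.08² + 0.05² + 0.02² + 0.23² + 0.06² = 0.2116 + 0.0100 + 0.0064 + 0.0025 + 0.0004 + 0.0529 + 0.0036 = 0.2874
B = 1 / 0.2874 = 3.47947

3.479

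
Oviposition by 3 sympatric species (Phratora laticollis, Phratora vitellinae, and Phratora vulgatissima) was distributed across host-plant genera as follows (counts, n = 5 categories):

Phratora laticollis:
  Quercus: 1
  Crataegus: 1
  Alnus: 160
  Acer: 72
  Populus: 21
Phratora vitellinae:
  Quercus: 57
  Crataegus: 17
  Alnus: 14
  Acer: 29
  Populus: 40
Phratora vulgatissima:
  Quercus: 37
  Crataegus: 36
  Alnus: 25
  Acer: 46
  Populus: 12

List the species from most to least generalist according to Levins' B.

Proportions for Phratora laticollis (n=255): 1/255=0.0039, 1/255=0.0039, 160/255=0.6275, 72/255=0.2824, 21/255=0.0824
Proportions for Phratora vitellinae (n=157): 57/157=0.3631, 17/157=0.1083, 14/157=0.0892, 29/157=0.1847, 40/157=0.2548
Proportions for Phratora vulgatissima (n=156): 37/156=0.2372, 36/156=0.2308, 25/156=0.1603, 46/156=0.2949, 12/156=0.0769
Σp_latiᵢ² = 0.0039² + 0.0039² + 0.6275² + 0.2824² + 0.0824² = 0.000015 + 0.000015 + 0.393756 + 0.079750 + 0.006790 = 0.480326
B_lati = 1 / 0.480326 = 2.0819
Σp_viteᵢ² = 0.3631² + 0.1083² + 0.0892² + 0.1847² + 0.2548² = 0.131842 + 0.011729 + 0.007957 + 0.034114 + 0.064923 = 0.250565
B_vite = 1 / 0.250565 = 3.9910
Σp_vulgᵢ² = 0.2372² + 0.2308² + 0.1603² + 0.2949² + 0.0769² = 0.056264 + 0.053269 + 0.025696 + 0.086966 + 0.005914 = 0.228109
B_vulg = 1 / 0.228109 = 4.3839
Ranking by B (broadest → narrowest): Phratora vulgatissima (4.38) > Phratora vitellinae (3.99) > Phratora laticollis (2.08)

Phratora vulgatissima > Phratora vitellinae > Phratora laticollis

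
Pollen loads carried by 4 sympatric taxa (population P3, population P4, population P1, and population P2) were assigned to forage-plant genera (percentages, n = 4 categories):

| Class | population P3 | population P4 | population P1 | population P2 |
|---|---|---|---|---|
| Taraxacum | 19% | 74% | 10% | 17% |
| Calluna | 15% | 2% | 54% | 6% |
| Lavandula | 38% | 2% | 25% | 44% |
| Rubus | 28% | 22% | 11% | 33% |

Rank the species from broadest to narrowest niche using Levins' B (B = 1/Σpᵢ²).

population P3 > population P2 > population P1 > population P4

Convert percentages to proportions (divide by 100).
Σp_P3ᵢ² = 0.19² + 0.15² + 0.38² + 0.28² = 0.0361 + 0.0225 + 0.1444 + 0.0784 = 0.2814
B_P3 = 1 / 0.2814 = 3.5537
Σp_P4ᵢ² = 0.74² + 0.02² + 0.02² + 0.22² = 0.5476 + 0.0004 + 0.0004 + 0.0484 = 0.5968
B_P4 = 1 / 0.5968 = 1.6756
Σp_P1ᵢ² = 0.10² + 0.54² + 0.25² + 0.11² = 0.0100 + 0.2916 + 0.0625 + 0.0121 = 0.3762
B_P1 = 1 / 0.3762 = 2.6582
Σp_P2ᵢ² = 0.17² + 0.06² + 0.44² + 0.33² = 0.0289 + 0.0036 + 0.1936 + 0.1089 = 0.3350
B_P2 = 1 / 0.3350 = 2.9851
Ranking by B (broadest → narrowest): population P3 (3.55) > population P2 (2.99) > population P1 (2.66) > population P4 (1.68)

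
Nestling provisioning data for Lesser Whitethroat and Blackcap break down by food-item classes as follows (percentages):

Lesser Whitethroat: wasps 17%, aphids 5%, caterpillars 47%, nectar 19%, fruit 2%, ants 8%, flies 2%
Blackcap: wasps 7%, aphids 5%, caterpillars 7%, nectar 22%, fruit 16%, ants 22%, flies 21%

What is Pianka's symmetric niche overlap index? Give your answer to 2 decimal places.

0.50

Convert percentages to proportions (divide by 100).
Σ p₁ᵢp₂ᵢ = 0.0119 + 0.0025 + 0.0329 + 0.0418 + 0.0032 + 0.0176 + 0.0042 = 0.1141
Σp_1ᵢ² = 0.17² + 0.05² + 0.47² + 0.19² + 0.02² + 0.08² + 0.02² = 0.0289 + 0.0025 + 0.2209 + 0.0361 + 0.0004 + 0.0064 + 0.0004 = 0.2956
Σp_2ᵢ² = 0.07² + 0.05² + 0.07² + 0.22² + 0.16² + 0.22² + 0.21² = 0.0049 + 0.0025 + 0.0049 + 0.0484 + 0.0256 + 0.0484 + 0.0441 = 0.1788
O = 0.1141 / √(0.2956 × 0.1788) = 0.1141 / 0.22990 = 0.4963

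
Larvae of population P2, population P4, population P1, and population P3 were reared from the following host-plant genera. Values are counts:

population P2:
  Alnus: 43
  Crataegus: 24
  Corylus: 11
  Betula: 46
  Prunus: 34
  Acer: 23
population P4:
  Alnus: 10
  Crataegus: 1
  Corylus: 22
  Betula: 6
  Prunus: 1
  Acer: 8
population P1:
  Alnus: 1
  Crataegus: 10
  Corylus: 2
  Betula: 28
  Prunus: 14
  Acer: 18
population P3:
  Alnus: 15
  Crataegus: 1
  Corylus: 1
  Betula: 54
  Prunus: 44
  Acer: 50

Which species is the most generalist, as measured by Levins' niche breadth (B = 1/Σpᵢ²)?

Proportions for population P2 (n=181): 43/181=0.2376, 24/181=0.1326, 11/181=0.0608, 46/181=0.2541, 34/181=0.1878, 23/181=0.1271
Proportions for population P4 (n=48): 10/48=0.2083, 1/48=0.0208, 22/48=0.4583, 6/48=0.1250, 1/48=0.0208, 8/48=0.1667
Proportions for population P1 (n=73): 1/73=0.0137, 10/73=0.1370, 2/73=0.0274, 28/73=0.3836, 14/73=0.1918, 18/73=0.2466
Proportions for population P3 (n=165): 15/165=0.0909, 1/165=0.0061, 1/165=0.0061, 54/165=0.3273, 44/165=0.2667, 50/165=0.3030
Σp_P2ᵢ² = 0.2376² + 0.1326² + 0.0608² + 0.2541² + 0.1878² + 0.1271² = 0.056454 + 0.017583 + 0.003697 + 0.064567 + 0.035269 + 0.016154 = 0.193724
B_P2 = 1 / 0.193724 = 5.1620
Σp_P4ᵢ² = 0.2083² + 0.0208² + 0.4583² + 0.1250² + 0.0208² + 0.1667² = 0.043389 + 0.000433 + 0.210039 + 0.015625 + 0.000433 + 0.027789 = 0.297708
B_P4 = 1 / 0.297708 = 3.3590
Σp_P1ᵢ² = 0.0137² + 0.1370² + 0.0274² + 0.3836² + 0.1918² + 0.2466² = 0.000188 + 0.018769 + 0.000751 + 0.147149 + 0.036787 + 0.060812 = 0.264456
B_P1 = 1 / 0.264456 = 3.7813
Σp_P3ᵢ² = 0.0909² + 0.0061² + 0.0061² + 0.3273² + 0.2667² + 0.3030² = 0.008263 + 0.000037 + 0.000037 + 0.107125 + 0.071129 + 0.091809 = 0.278400
B_P3 = 1 / 0.278400 = 3.5920
Highest B → broadest niche (most generalist): population P2 (B = 5.16).

population P2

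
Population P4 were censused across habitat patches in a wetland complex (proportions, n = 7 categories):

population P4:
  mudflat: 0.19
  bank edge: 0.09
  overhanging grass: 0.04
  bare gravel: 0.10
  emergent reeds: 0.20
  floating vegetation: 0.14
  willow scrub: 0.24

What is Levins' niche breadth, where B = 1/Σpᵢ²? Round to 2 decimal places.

5.78

Σpᵢ² = 0.19² + 0.09² + 0.04² + 0.10² + 0.20² + 0.14² + 0.24² = 0.0361 + 0.0081 + 0.0016 + 0.0100 + 0.0400 + 0.0196 + 0.0576 = 0.1730
B = 1 / 0.1730 = 5.7803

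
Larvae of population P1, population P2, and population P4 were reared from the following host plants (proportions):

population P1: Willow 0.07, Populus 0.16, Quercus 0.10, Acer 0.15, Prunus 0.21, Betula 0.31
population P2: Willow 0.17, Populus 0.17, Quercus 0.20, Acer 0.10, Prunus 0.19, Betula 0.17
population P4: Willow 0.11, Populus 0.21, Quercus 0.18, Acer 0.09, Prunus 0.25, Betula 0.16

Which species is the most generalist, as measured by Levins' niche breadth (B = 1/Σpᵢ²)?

Σp_P1ᵢ² = 0.07² + 0.16² + 0.10² + 0.15² + 0.21² + 0.31² = 0.0049 + 0.0256 + 0.0100 + 0.0225 + 0.0441 + 0.0961 = 0.2032
B_P1 = 1 / 0.2032 = 4.9213
Σp_P2ᵢ² = 0.17² + 0.17² + 0.20² + 0.10² + 0.19² + 0.17² = 0.0289 + 0.0289 + 0.0400 + 0.0100 + 0.0361 + 0.0289 = 0.1728
B_P2 = 1 / 0.1728 = 5.7870
Σp_P4ᵢ² = 0.11² + 0.21² + 0.18² + 0.09² + 0.25² + 0.16² = 0.0121 + 0.0441 + 0.0324 + 0.0081 + 0.0625 + 0.0256 = 0.1848
B_P4 = 1 / 0.1848 = 5.4113
Highest B → broadest niche (most generalist): population P2 (B = 5.79).

population P2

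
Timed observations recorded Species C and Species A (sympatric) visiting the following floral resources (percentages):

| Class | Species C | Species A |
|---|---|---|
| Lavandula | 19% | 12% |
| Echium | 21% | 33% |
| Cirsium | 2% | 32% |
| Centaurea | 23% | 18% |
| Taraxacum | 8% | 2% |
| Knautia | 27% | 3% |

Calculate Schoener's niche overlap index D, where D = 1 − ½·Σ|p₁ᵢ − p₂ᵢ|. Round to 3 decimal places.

0.580

Convert percentages to proportions (divide by 100).
Σ|p₁ᵢ − p₂ᵢ| = 0.07 + 0.12 + 0.30 + 0.05 + 0.06 + 0.24 = 0.84
D = 1 − ½ × 0.84 = 1 − 0.420 = 0.58000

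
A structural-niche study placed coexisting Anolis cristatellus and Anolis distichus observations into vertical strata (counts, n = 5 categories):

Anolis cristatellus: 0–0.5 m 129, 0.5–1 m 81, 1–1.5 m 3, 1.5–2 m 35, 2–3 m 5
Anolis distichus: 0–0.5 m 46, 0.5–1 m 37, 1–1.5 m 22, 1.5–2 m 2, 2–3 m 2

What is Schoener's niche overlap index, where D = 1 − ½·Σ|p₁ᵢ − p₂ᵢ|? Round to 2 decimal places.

0.79

Proportions for Anolis cristatellus (n=253): 129/253=0.5099, 81/253=0.3202, 3/253=0.0119, 35/253=0.1383, 5/253=0.0198
Proportions for Anolis distichus (n=109): 46/109=0.4220, 37/109=0.3394, 22/109=0.2018, 2/109=0.0183, 2/109=0.0183
Σ|p₁ᵢ − p₂ᵢ| = 0.0879 + 0.0192 + 0.1899 + 0.1200 + 0.0015 = 0.4185
D = 1 − ½ × 0.4185 = 1 − 0.20925 = 0.79075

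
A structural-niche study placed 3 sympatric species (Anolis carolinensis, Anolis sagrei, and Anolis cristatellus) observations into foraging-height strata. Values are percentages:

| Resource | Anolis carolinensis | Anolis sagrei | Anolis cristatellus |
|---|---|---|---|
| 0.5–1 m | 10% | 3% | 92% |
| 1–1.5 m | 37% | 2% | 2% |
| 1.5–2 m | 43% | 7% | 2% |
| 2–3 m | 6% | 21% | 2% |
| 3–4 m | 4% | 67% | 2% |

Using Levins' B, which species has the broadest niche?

Anolis carolinensis

Convert percentages to proportions (divide by 100).
Σp_caroᵢ² = 0.10² + 0.37² + 0.43² + 0.06² + 0.04² = 0.0100 + 0.1369 + 0.1849 + 0.0036 + 0.0016 = 0.3370
B_caro = 1 / 0.3370 = 2.9674
Σp_sagrᵢ² = 0.03² + 0.02² + 0.07² + 0.21² + 0.67² = 0.0009 + 0.0004 + 0.0049 + 0.0441 + 0.4489 = 0.4992
B_sagr = 1 / 0.4992 = 2.0032
Σp_crisᵢ² = 0.92² + 0.02² + 0.02² + 0.02² + 0.02² = 0.8464 + 0.0004 + 0.0004 + 0.0004 + 0.0004 = 0.8480
B_cris = 1 / 0.8480 = 1.1792
Highest B → broadest niche (most generalist): Anolis carolinensis (B = 2.97).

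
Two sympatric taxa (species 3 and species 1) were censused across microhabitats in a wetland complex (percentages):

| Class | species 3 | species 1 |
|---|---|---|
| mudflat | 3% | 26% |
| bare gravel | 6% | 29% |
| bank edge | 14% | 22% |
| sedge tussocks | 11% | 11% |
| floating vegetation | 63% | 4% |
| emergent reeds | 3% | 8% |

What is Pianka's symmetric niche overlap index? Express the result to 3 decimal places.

Convert percentages to proportions (divide by 100).
Σ p₁ᵢp₂ᵢ = 0.0078 + 0.0174 + 0.0308 + 0.0121 + 0.0252 + 0.0024 = 0.0957
Σp_1ᵢ² = 0.03² + 0.06² + 0.14² + 0.11² + 0.63² + 0.03² = 0.0009 + 0.0036 + 0.0196 + 0.0121 + 0.3969 + 0.0009 = 0.4340
Σp_2ᵢ² = 0.26² + 0.29² + 0.22² + 0.11² + 0.04² + 0.08² = 0.0676 + 0.0841 + 0.0484 + 0.0121 + 0.0016 + 0.0064 = 0.2202
O = 0.0957 / √(0.4340 × 0.2202) = 0.0957 / 0.309139 = 0.30957

0.310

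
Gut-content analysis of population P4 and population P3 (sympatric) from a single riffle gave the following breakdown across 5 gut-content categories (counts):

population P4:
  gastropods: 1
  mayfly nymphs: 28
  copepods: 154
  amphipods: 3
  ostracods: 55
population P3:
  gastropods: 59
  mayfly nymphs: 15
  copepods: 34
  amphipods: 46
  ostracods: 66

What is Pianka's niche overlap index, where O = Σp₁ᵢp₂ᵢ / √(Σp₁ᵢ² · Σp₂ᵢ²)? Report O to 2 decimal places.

Proportions for population P4 (n=241): 1/241=0.0041, 28/241=0.1162, 154/241=0.6390, 3/241=0.0124, 55/241=0.2282
Proportions for population P3 (n=220): 59/220=0.2682, 15/220=0.0682, 34/220=0.1545, 46/220=0.2091, 66/220=0.3000
Σ p₁ᵢp₂ᵢ = 0.001100 + 0.007925 + 0.098726 + 0.002593 + 0.068460 = 0.178804
Σp_1ᵢ² = 0.0041² + 0.1162² + 0.6390² + 0.0124² + 0.2282² = 0.000017 + 0.013502 + 0.408321 + 0.000154 + 0.052075 = 0.474069
Σp_2ᵢ² = 0.2682² + 0.0682² + 0.1545² + 0.2091² + 0.3000² = 0.071931 + 0.004651 + 0.023870 + 0.043723 + 0.090000 = 0.234175
O = 0.178804 / √(0.474069 × 0.234175) = 0.178804 / 0.3331893 = 0.5366

0.54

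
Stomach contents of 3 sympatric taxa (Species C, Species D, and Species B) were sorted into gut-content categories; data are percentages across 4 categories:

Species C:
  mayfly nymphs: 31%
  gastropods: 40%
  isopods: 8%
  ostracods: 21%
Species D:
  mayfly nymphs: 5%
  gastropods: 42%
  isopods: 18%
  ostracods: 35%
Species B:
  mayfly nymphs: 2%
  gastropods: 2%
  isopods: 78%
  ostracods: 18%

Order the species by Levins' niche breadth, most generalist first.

Species C > Species D > Species B

Convert percentages to proportions (divide by 100).
Σp_Cᵢ² = 0.31² + 0.40² + 0.08² + 0.21² = 0.0961 + 0.1600 + 0.0064 + 0.0441 = 0.3066
B_C = 1 / 0.3066 = 3.2616
Σp_Dᵢ² = 0.05² + 0.42² + 0.18² + 0.35² = 0.0025 + 0.1764 + 0.0324 + 0.1225 = 0.3338
B_D = 1 / 0.3338 = 2.9958
Σp_Bᵢ² = 0.02² + 0.02² + 0.78² + 0.18² = 0.0004 + 0.0004 + 0.6084 + 0.0324 = 0.6416
B_B = 1 / 0.6416 = 1.5586
Ranking by B (broadest → narrowest): Species C (3.26) > Species D (3.00) > Species B (1.56)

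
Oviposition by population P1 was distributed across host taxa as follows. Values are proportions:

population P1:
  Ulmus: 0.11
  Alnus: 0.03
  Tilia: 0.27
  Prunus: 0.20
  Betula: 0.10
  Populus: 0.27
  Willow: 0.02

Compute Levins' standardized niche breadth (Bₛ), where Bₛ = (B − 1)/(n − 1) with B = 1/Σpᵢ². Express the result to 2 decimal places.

Σpᵢ² = 0.11² + 0.03² + 0.27² + 0.20² + 0.10² + 0.27² + 0.02² = 0.0121 + 0.0009 + 0.0729 + 0.0400 + 0.0100 + 0.0729 + 0.0004 = 0.2092
B = 1 / 0.2092 = 4.7801
Bₛ = (B − 1)/(n − 1) = (4.7801 − 1)/(7 − 1) = 3.7801/6 = 0.6300

0.63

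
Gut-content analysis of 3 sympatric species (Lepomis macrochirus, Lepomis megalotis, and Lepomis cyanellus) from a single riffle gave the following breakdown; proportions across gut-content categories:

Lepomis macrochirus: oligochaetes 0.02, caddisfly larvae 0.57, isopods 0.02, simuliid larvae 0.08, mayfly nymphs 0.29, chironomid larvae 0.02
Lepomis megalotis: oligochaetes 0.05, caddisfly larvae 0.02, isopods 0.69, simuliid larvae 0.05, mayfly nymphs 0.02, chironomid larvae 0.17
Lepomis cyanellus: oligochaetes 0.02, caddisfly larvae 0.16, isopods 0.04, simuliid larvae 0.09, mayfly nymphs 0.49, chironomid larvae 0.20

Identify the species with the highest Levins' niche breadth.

Σp_macrᵢ² = 0.02² + 0.57² + 0.02² + 0.08² + 0.29² + 0.02² = 0.0004 + 0.3249 + 0.0004 + 0.0064 + 0.0841 + 0.0004 = 0.4166
B_macr = 1 / 0.4166 = 2.4004
Σp_megaᵢ² = 0.05² + 0.02² + 0.69² + 0.05² + 0.02² + 0.17² = 0.0025 + 0.0004 + 0.4761 + 0.0025 + 0.0004 + 0.0289 = 0.5108
B_mega = 1 / 0.5108 = 1.9577
Σp_cyanᵢ² = 0.02² + 0.16² + 0.04² + 0.09² + 0.49² + 0.20² = 0.0004 + 0.0256 + 0.0016 + 0.0081 + 0.2401 + 0.0400 = 0.3158
B_cyan = 1 / 0.3158 = 3.1666
Highest B → broadest niche (most generalist): Lepomis cyanellus (B = 3.17).

Lepomis cyanellus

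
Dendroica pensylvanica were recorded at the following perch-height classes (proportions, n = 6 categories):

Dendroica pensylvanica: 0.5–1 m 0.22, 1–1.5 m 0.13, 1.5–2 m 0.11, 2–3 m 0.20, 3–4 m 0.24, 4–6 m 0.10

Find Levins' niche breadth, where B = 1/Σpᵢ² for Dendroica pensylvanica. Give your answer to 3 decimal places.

Σpᵢ² = 0.22² + 0.13² + 0.11² + 0.20² + 0.24² + 0.10² = 0.0484 + 0.0169 + 0.0121 + 0.0400 + 0.0576 + 0.0100 = 0.1850
B = 1 / 0.1850 = 5.40541

5.405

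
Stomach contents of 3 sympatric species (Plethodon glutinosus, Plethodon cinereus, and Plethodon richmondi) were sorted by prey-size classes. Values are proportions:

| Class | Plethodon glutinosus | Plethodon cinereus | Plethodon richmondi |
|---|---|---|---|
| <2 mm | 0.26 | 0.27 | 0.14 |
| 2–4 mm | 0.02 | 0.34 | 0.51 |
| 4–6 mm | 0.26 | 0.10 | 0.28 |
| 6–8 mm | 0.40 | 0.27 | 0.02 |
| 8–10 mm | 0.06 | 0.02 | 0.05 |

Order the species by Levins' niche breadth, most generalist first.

Plethodon cinereus > Plethodon glutinosus > Plethodon richmondi

Σp_glutᵢ² = 0.26² + 0.02² + 0.26² + 0.40² + 0.06² = 0.0676 + 0.0004 + 0.0676 + 0.1600 + 0.0036 = 0.2992
B_glut = 1 / 0.2992 = 3.3422
Σp_cineᵢ² = 0.27² + 0.34² + 0.10² + 0.27² + 0.02² = 0.0729 + 0.1156 + 0.0100 + 0.0729 + 0.0004 = 0.2718
B_cine = 1 / 0.2718 = 3.6792
Σp_richᵢ² = 0.14² + 0.51² + 0.28² + 0.02² + 0.05² = 0.0196 + 0.2601 + 0.0784 + 0.0004 + 0.0025 = 0.3610
B_rich = 1 / 0.3610 = 2.7701
Ranking by B (broadest → narrowest): Plethodon cinereus (3.68) > Plethodon glutinosus (3.34) > Plethodon richmondi (2.77)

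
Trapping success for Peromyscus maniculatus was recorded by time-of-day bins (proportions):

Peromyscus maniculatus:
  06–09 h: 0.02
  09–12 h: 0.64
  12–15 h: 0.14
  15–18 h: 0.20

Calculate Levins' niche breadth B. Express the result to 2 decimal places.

2.13

Σpᵢ² = 0.02² + 0.64² + 0.14² + 0.20² = 0.0004 + 0.4096 + 0.0196 + 0.0400 = 0.4696
B = 1 / 0.4696 = 2.1295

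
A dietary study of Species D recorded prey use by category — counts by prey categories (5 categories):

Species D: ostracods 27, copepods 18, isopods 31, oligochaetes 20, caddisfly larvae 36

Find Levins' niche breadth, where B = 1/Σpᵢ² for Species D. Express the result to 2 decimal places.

Proportions for Species D (n=132): 27/132=0.2045, 18/132=0.1364, 31/132=0.2348, 20/132=0.1515, 36/132=0.2727
Σpᵢ² = 0.2045² + 0.1364² + 0.2348² + 0.1515² + 0.2727² = 0.041820 + 0.018605 + 0.055131 + 0.022952 + 0.074365 = 0.212873
B = 1 / 0.212873 = 4.6976

4.70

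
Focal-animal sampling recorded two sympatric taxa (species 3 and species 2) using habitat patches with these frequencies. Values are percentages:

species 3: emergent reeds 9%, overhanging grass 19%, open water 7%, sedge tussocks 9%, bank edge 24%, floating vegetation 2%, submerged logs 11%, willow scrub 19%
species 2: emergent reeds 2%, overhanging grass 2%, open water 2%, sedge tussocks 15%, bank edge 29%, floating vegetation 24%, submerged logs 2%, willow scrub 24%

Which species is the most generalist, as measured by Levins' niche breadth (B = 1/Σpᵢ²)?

species 3

Convert percentages to proportions (divide by 100).
Σp_3ᵢ² = 0.09² + 0.19² + 0.07² + 0.09² + 0.24² + 0.02² + 0.11² + 0.19² = 0.0081 + 0.0361 + 0.0049 + 0.0081 + 0.0576 + 0.0004 + 0.0121 + 0.0361 = 0.1634
B_3 = 1 / 0.1634 = 6.1200
Σp_2ᵢ² = 0.02² + 0.02² + 0.02² + 0.15² + 0.29² + 0.24² + 0.02² + 0.24² = 0.0004 + 0.0004 + 0.0004 + 0.0225 + 0.0841 + 0.0576 + 0.0004 + 0.0576 = 0.2234
B_2 = 1 / 0.2234 = 4.4763
Highest B → broadest niche (most generalist): species 3 (B = 6.12).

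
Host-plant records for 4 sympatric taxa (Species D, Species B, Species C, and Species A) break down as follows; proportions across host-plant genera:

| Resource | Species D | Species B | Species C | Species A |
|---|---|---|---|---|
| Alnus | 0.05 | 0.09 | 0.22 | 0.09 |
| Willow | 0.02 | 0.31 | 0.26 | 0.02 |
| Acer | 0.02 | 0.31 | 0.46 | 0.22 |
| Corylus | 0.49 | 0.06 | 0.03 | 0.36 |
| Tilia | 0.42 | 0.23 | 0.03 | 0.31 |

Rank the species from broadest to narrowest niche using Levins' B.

Species B > Species A > Species C > Species D

Σp_Dᵢ² = 0.05² + 0.02² + 0.02² + 0.49² + 0.42² = 0.0025 + 0.0004 + 0.0004 + 0.2401 + 0.1764 = 0.4198
B_D = 1 / 0.4198 = 2.3821
Σp_Bᵢ² = 0.09² + 0.31² + 0.31² + 0.06² + 0.23² = 0.0081 + 0.0961 + 0.0961 + 0.0036 + 0.0529 = 0.2568
B_B = 1 / 0.2568 = 3.8941
Σp_Cᵢ² = 0.22² + 0.26² + 0.46² + 0.03² + 0.03² = 0.0484 + 0.0676 + 0.2116 + 0.0009 + 0.0009 = 0.3294
B_C = 1 / 0.3294 = 3.0358
Σp_Aᵢ² = 0.09² + 0.02² + 0.22² + 0.36² + 0.31² = 0.0081 + 0.0004 + 0.0484 + 0.1296 + 0.0961 = 0.2826
B_A = 1 / 0.2826 = 3.5386
Ranking by B (broadest → narrowest): Species B (3.89) > Species A (3.54) > Species C (3.04) > Species D (2.38)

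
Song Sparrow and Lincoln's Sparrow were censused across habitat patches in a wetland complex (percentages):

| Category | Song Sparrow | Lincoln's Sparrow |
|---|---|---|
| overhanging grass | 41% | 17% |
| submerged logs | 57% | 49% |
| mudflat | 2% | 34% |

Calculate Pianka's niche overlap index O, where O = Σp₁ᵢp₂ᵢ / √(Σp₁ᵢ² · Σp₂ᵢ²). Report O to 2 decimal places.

0.82

Convert percentages to proportions (divide by 100).
Σ p₁ᵢp₂ᵢ = 0.0697 + 0.2793 + 0.0068 = 0.3558
Σp_1ᵢ² = 0.41² + 0.57² + 0.02² = 0.1681 + 0.3249 + 0.0004 = 0.4934
Σp_2ᵢ² = 0.17² + 0.49² + 0.34² = 0.0289 + 0.2401 + 0.1156 = 0.3846
O = 0.3558 / √(0.4934 × 0.3846) = 0.3558 / 0.43562 = 0.8168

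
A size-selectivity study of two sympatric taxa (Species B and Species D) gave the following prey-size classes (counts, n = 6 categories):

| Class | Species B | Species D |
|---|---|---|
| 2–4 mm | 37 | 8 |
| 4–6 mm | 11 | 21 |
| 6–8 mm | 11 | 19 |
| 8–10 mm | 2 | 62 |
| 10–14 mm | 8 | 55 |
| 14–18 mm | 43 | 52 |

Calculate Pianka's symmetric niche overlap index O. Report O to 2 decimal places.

0.58

Proportions for Species B (n=112): 37/112=0.3304, 11/112=0.0982, 11/112=0.0982, 2/112=0.0179, 8/112=0.0714, 43/112=0.3839
Proportions for Species D (n=217): 8/217=0.0369, 21/217=0.0968, 19/217=0.0876, 62/217=0.2857, 55/217=0.2535, 52/217=0.2396
Σ p₁ᵢp₂ᵢ = 0.012192 + 0.009506 + 0.008602 + 0.005114 + 0.018100 + 0.091982 = 0.145496
Σp_1ᵢ² = 0.3304² + 0.0982² + 0.0982² + 0.0179² + 0.0714² + 0.3839² = 0.109164 + 0.009643 + 0.009643 + 0.000320 + 0.005098 + 0.147379 = 0.281247
Σp_2ᵢ² = 0.0369² + 0.0968² + 0.0876² + 0.2857² + 0.2535² + 0.2396² = 0.001362 + 0.009370 + 0.007674 + 0.081624 + 0.064262 + 0.057408 = 0.221700
O = 0.145496 / √(0.281247 × 0.221700) = 0.145496 / 0.2497047 = 0.5827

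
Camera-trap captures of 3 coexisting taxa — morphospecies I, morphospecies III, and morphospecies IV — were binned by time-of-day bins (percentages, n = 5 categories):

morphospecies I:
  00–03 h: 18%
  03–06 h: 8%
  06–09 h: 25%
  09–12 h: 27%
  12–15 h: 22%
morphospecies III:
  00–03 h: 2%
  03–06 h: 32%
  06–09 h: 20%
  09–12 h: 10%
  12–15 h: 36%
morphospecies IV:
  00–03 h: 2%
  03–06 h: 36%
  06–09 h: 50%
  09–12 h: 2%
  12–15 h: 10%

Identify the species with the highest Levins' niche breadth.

Convert percentages to proportions (divide by 100).
Σp_Iᵢ² = 0.18² + 0.08² + 0.25² + 0.27² + 0.22² = 0.0324 + 0.0064 + 0.0625 + 0.0729 + 0.0484 = 0.2226
B_I = 1 / 0.2226 = 4.4924
Σp_IIIᵢ² = 0.02² + 0.32² + 0.20² + 0.10² + 0.36² = 0.0004 + 0.1024 + 0.0400 + 0.0100 + 0.1296 = 0.2824
B_III = 1 / 0.2824 = 3.5411
Σp_IVᵢ² = 0.02² + 0.36² + 0.50² + 0.02² + 0.10² = 0.0004 + 0.1296 + 0.2500 + 0.0004 + 0.0100 = 0.3904
B_IV = 1 / 0.3904 = 2.5615
Highest B → broadest niche (most generalist): morphospecies I (B = 4.49).

morphospecies I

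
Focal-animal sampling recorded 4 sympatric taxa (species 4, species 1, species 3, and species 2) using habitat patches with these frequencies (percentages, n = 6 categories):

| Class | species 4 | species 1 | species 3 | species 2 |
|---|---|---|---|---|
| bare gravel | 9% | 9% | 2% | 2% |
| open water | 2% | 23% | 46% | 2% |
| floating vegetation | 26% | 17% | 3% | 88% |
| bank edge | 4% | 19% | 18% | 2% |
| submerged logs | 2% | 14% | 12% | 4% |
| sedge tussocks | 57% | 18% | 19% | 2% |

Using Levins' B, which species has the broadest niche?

species 1

Convert percentages to proportions (divide by 100).
Σp_4ᵢ² = 0.09² + 0.02² + 0.26² + 0.04² + 0.02² + 0.57² = 0.0081 + 0.0004 + 0.0676 + 0.0016 + 0.0004 + 0.3249 = 0.4030
B_4 = 1 / 0.4030 = 2.4814
Σp_1ᵢ² = 0.09² + 0.23² + 0.17² + 0.19² + 0.14² + 0.18² = 0.0081 + 0.0529 + 0.0289 + 0.0361 + 0.0196 + 0.0324 = 0.1780
B_1 = 1 / 0.1780 = 5.6180
Σp_3ᵢ² = 0.02² + 0.46² + 0.03² + 0.18² + 0.12² + 0.19² = 0.0004 + 0.2116 + 0.0009 + 0.0324 + 0.0144 + 0.0361 = 0.2958
B_3 = 1 / 0.2958 = 3.3807
Σp_2ᵢ² = 0.02² + 0.02² + 0.88² + 0.02² + 0.04² + 0.02² = 0.0004 + 0.0004 + 0.7744 + 0.0004 + 0.0016 + 0.0004 = 0.7776
B_2 = 1 / 0.7776 = 1.2860
Highest B → broadest niche (most generalist): species 1 (B = 5.62).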